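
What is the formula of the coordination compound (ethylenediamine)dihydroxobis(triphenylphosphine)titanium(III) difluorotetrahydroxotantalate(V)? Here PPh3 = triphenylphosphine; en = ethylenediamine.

[Ti(en)(OH)2(PPh3)2][TaF2(OH)4]

Cation [Ti…]: ligand charges -2, Ti(III) ⇒ ion charge 1+.
Anion [Ta…]: ligand charges -6, Ta(V) ⇒ ion charge 1−.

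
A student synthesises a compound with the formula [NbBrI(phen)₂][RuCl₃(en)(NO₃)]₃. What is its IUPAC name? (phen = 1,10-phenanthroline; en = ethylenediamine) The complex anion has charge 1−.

Both ions are complex: the cation is named first with the plain metal name, the anion second with the -ate form; each ion's ligands are alphabetised independently.
The complex anion is given as 1−; its ligand charges sum to -4, so Ru = +3.
With 3 anions per cation, the cation must be 3×1 = 3+.
Cation: ligand charges sum to -2; for the ion to be 3+, Nb = +5.

bromoiodobis(1,10-phenanthroline)niobium(V) trichloro(ethylenediamine)nitratoruthenate(III)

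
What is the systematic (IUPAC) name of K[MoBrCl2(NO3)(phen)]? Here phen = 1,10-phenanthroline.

The 1 potassium counter-ion carries a total charge of +1, so each complex ion is 1−.
Ligand charges: 2×chloro (-1 each), 1×nitrato (-1 each), 1×bromo (-1 each), 1×1,10-phenanthroline (neutral); total -4. So Mo + (-4) = 1−, giving Mo = +3.
The complex ion is anionic, so molybdenum takes the -ate form molybdate(III).

potassium bromodichloronitrato(1,10-phenanthroline)molybdate(III)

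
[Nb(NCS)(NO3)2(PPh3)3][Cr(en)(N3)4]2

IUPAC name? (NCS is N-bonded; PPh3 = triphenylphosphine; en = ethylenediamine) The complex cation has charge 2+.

isothiocyanatodinitratotris(triphenylphosphine)niobium(V) tetraazido(ethylenediamine)chromate(III)

The complex cation is given as 2+; its ligand charges sum to -3, so Nb = +5.
With 2 anions per cation, each anion must be 2/2 = 1−.
Anion: ligand charges sum to -4; for the ion to be 1−, Cr = +3.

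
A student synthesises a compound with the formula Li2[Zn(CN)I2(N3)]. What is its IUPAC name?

The 2 lithium counter-ions carry a total charge of +2, so each complex ion is 2−.
Ligand charges: 1×cyano (-1 each), 2×iodo (-1 each), 1×azido (-1 each); total -4. So Zn + (-4) = 2−, giving Zn = +2.
Ligands are named alphabetically: azido before cyano before iodo.
The complex ion is anionic, so zinc takes the -ate form zincate(II).

lithium azidocyanodiiodozincate(II)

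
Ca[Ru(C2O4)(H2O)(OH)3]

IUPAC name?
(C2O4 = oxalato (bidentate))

calcium aquatrihydroxooxalatoruthenate(III)

The 1 calcium counter-ion carries a total charge of +2, so each complex ion is 2−.
Ligand charges: 1×aqua (neutral), 1×oxalato (-2 each), 3×hydroxo (-1 each); total -5. So Ru + (-5) = 2−, giving Ru = +3.
Ligands are named alphabetically: aqua before hydroxo before oxalato.
The complex ion is anionic, so ruthenium takes the -ate form ruthenate(III).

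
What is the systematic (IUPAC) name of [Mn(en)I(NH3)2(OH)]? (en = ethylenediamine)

There is no counter-ion, so the complex is neutral overall.
Ligand charges: 1×iodo (-1 each), 2×ammine (neutral), 1×hydroxo (-1 each), 1×ethylenediamine (neutral); total -2. So Mn + (-2) = 0, giving Mn = +2.
Ligands are named alphabetically: ammine before ethylenediamine before hydroxo before iodo.

diammine(ethylenediamine)hydroxoiodomanganese(II)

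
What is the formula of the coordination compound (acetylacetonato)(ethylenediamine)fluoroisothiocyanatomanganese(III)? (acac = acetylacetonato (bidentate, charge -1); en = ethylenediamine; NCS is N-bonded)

[Mn(acac)(en)F(NCS)]

Ligands: 1 fluoro (F, -1), 1 acetylacetonato (acac, -1), 1 ethylenediamine (en, neutral), 1 isothiocyanato (NCS, -1). Ligand charge sum = -3.
With Mn in oxidation state +3, the complex ion is [Mn...].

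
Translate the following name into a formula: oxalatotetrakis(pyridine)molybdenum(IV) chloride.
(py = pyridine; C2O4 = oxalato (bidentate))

Ligands: 4 pyridine (py, neutral), 1 oxalato (C2O4, -2). Ligand charge sum = -2.
With Mo in oxidation state +4, the complex ion is [Mo...]^2+.
Charge balance with chloride (-1) requires 1 complex ion per 2 chloride.

[Mo(C2O4)(py)4]Cl2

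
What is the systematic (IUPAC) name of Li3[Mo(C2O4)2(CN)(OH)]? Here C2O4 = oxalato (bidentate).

The 3 lithium counter-ions carry a total charge of +3, so each complex ion is 3−.
Ligand charges: 1×cyano (-1 each), 2×oxalato (-2 each), 1×hydroxo (-1 each); total -6. So Mo + (-6) = 3−, giving Mo = +3.
Ligands are named alphabetically: cyano before hydroxo before oxalato.
The complex ion is anionic, so molybdenum takes the -ate form molybdate(III).

lithium cyanohydroxodioxalatomolybdate(III)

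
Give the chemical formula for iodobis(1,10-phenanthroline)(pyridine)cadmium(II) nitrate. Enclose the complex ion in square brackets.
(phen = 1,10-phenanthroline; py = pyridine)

Ligands: 2 1,10-phenanthroline (phen, neutral), 1 iodo (I, -1), 1 pyridine (py, neutral). Ligand charge sum = -1.
Charge balance with nitrate (-1) requires 1 complex ion per 1 nitrate.

[CdI(phen)2(py)]NO3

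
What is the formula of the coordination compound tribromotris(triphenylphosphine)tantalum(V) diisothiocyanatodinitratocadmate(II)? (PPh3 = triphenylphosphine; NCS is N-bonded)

[TaBr3(PPh3)3][Cd(NCS)2(NO3)2]

Cation [Ta…]: ligand charges -3, Ta(V) ⇒ ion charge 2+.
Anion [Cd…]: ligand charges -4, Cd(II) ⇒ ion charge 2−.
One 2+ cation balances one 2− anion.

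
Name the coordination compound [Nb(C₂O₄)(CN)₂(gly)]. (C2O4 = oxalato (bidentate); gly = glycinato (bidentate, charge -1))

dicyano(glycinato)oxalatoniobium(V)

There is no counter-ion, so the complex is neutral overall.
Ligand charges: 1×oxalato (-2 each), 2×cyano (-1 each), 1×glycinato (-1 each); total -5. So Nb + (-5) = 0, giving Nb = +5.
Ligands are named alphabetically: cyano before glycinato before oxalato.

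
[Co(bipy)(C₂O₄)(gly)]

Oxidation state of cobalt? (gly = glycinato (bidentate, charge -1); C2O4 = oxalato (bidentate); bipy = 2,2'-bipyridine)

No counter-ion: the bracketed complex is neutral.
Ligand charges: 1×gly = -1; 1×C2O4 = -2; 1×bipy neutral; sum -3.
Co + (-3) = 0 ⇒ Co is +3.

+3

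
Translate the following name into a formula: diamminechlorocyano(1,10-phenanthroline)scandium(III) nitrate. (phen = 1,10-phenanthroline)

Ligands: 1 chloro (Cl, -1), 1 cyano (CN, -1), 2 ammine (NH3, neutral), 1 1,10-phenanthroline (phen, neutral). Ligand charge sum = -2.
With Sc in oxidation state +3, the complex ion is [Sc...]^1+.
Charge balance with nitrate (-1) requires 1 complex ion per 1 nitrate.

[ScCl(CN)(NH3)2(phen)]NO3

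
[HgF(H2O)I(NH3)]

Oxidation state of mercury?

No counter-ion: the bracketed complex is neutral.
Ligand charges: 1×H2O neutral; 1×I = -1; 1×F = -1; 1×NH3 neutral; sum -2.
Hg + (-2) = 0 ⇒ Hg is +2.

+2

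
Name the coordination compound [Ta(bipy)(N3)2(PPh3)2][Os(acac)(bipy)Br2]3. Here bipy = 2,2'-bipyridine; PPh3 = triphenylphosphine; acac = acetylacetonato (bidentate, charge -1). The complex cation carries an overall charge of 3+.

diazido(2,2'-bipyridine)bis(triphenylphosphine)tantalum(V) (acetylacetonato)(2,2'-bipyridine)dibromoosmate(II)

The complex cation is given as 3+; its ligand charges sum to -2, so Ta = +5.
With 3 anions per cation, each anion must be 3/3 = 1−.
Anion: ligand charges sum to -3; for the ion to be 1−, Os = +2.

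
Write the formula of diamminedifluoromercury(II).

[HgF2(NH3)2]

Ligands: 2 fluoro (F, -1), 2 ammine (NH3, neutral). Ligand charge sum = -2.
With Hg in oxidation state +2, the complex ion is [Hg...].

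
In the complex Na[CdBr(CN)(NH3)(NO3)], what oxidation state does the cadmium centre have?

+2

1 sodium outside the brackets (+1 each) → the complex ion is 1−.
Ligand charges: 1×CN = -1; 1×NO3 = -1; 1×Br = -1; 1×NH3 neutral; sum -3.
Cd + (-3) = 1− ⇒ Cd is +2.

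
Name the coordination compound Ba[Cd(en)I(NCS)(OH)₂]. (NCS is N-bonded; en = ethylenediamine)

The 1 barium counter-ion carries a total charge of +2, so each complex ion is 2−.
Ligand charges: 1×iodo (-1 each), 1×isothiocyanato (-1 each), 2×hydroxo (-1 each), 1×ethylenediamine (neutral); total -4. So Cd + (-4) = 2−, giving Cd = +2.
Ligands are named alphabetically: ethylenediamine before hydroxo before iodo before isothiocyanato.
The complex ion is anionic, so cadmium takes the -ate form cadmate(II).

barium (ethylenediamine)dihydroxoiodoisothiocyanatocadmate(II)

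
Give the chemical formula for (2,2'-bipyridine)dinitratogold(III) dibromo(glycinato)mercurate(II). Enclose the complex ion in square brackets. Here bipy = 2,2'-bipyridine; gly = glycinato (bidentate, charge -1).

[Au(bipy)(NO3)2][HgBr2(gly)]

Cation [Au…]: ligand charges -2, Au(III) ⇒ ion charge 1+.
Anion [Hg…]: ligand charges -3, Hg(II) ⇒ ion charge 1−.
One 1+ cation balances one 1− anion.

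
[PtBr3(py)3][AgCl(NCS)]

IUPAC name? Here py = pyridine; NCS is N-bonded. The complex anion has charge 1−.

tribromotris(pyridine)platinum(IV) chloroisothiocyanatoargentate(I)

Both ions are complex: the cation is named first with the plain metal name, the anion second with the -ate form; each ion's ligands are alphabetised independently.
The complex anion is given as 1−; its ligand charges sum to -2, so Ag = +1.
A 1:1 salt means the cation carries the equal and opposite charge, 1+.
Cation: ligand charges sum to -3; for the ion to be 1+, Pt = +4.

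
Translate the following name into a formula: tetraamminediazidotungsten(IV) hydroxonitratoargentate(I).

Cation [W…]: ligand charges -2, W(IV) ⇒ ion charge 2+.
Anion [Ag…]: ligand charges -2, Ag(I) ⇒ ion charge 1−.
One 2+ cation requires 2 of the 1− anion.

[W(N3)2(NH3)4][Ag(NO3)(OH)]2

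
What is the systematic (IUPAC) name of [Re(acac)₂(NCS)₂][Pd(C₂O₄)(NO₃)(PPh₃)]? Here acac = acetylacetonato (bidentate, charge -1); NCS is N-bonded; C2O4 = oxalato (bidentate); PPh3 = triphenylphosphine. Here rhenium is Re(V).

bis(acetylacetonato)diisothiocyanatorhenium(V) nitratooxalato(triphenylphosphine)palladate(II)

Re is given as +5; the cation's ligand charges sum to -4, so the complex cation is 1+.
A 1:1 salt means the anion carries the equal and opposite charge, 1−.
Anion: ligand charges sum to -3; for the ion to be 1−, Pd = +2.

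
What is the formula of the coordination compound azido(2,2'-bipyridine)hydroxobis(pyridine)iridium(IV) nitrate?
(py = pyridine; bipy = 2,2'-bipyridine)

[Ir(bipy)(N3)(OH)(py)2](NO3)2

Ligands: 1 azido (N3, -1), 2 pyridine (py, neutral), 1 2,2'-bipyridine (bipy, neutral), 1 hydroxo (OH, -1). Ligand charge sum = -2.
With Ir in oxidation state +4, the complex ion is [Ir...]^2+.
Charge balance with nitrate (-1) requires 1 complex ion per 2 nitrate.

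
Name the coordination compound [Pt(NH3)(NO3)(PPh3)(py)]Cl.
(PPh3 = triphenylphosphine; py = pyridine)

The 1 chloride counter-ion carries a total charge of -1, so each complex ion is 1+.
Ligand charges: 1×triphenylphosphine (neutral), 1×pyridine (neutral), 1×ammine (neutral), 1×nitrato (-1 each); total -1. So Pt + (-1) = 1+, giving Pt = +2.
Ligands are named alphabetically: ammine before nitrato before pyridine before triphenylphosphine.

amminenitrato(pyridine)(triphenylphosphine)platinum(II) chloride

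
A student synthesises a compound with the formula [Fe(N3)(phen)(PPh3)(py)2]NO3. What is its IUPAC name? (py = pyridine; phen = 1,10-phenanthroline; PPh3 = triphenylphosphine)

azido(1,10-phenanthroline)bis(pyridine)(triphenylphosphine)iron(II) nitrate

The 1 nitrate counter-ion carries a total charge of -1, so each complex ion is 1+.
Ligand charges: 2×pyridine (neutral), 1×1,10-phenanthroline (neutral), 1×triphenylphosphine (neutral), 1×azido (-1 each); total -1. So Fe + (-1) = 1+, giving Fe = +2.
Ligands are named alphabetically: azido before phenanthroline before pyridine before triphenylphosphine.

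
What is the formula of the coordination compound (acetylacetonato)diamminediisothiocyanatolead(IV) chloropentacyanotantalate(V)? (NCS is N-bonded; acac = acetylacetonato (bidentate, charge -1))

[Pb(acac)(NCS)2(NH3)2][TaCl(CN)5]

Cation [Pb…]: ligand charges -3, Pb(IV) ⇒ ion charge 1+.
Anion [Ta…]: ligand charges -6, Ta(V) ⇒ ion charge 1−.
One 1+ cation balances one 1− anion.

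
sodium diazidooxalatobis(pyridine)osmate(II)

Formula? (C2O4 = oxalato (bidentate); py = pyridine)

Ligands: 1 oxalato (C2O4, -2), 2 azido (N3, -1), 2 pyridine (py, neutral). Ligand charge sum = -4.
With Os in oxidation state +2, the complex ion is [Os...]^2−.
Charge balance with sodium (+1) requires 1 complex ion per 2 sodium.

Na2[Os(C2O4)(N3)2(py)2]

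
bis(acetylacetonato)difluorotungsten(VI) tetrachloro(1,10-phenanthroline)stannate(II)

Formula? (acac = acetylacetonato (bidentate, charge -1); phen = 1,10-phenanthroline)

Cation [W…]: ligand charges -4, W(VI) ⇒ ion charge 2+.
Anion [Sn…]: ligand charges -4, Sn(II) ⇒ ion charge 2−.

[W(acac)2F2][SnCl4(phen)]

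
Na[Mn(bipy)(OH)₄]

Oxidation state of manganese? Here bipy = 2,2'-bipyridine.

+3

1 sodium outside the brackets (+1 each) → the complex ion is 1−.
Ligand charges: 4×OH = -4; 1×bipy neutral; sum -4.
Mn + (-4) = 1− ⇒ Mn is +3.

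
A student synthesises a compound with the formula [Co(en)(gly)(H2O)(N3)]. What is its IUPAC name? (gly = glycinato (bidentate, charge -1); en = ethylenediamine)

There is no counter-ion, so the complex is neutral overall.
Ligand charges: 1×aqua (neutral), 1×azido (-1 each), 1×glycinato (-1 each), 1×ethylenediamine (neutral); total -2. So Co + (-2) = 0, giving Co = +2.
Ligands are named alphabetically: aqua before azido before ethylenediamine before glycinato.

aquaazido(ethylenediamine)(glycinato)cobalt(II)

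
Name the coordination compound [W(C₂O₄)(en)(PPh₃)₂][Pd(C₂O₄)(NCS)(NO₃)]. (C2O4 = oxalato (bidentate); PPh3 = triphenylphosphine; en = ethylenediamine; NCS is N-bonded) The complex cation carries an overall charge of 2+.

Both ions are complex: the cation is named first with the plain metal name, the anion second with the -ate form; each ion's ligands are alphabetised independently.
The complex cation is given as 2+; its ligand charges sum to -2, so W = +4.
A 1:1 salt means the anion carries the equal and opposite charge, 2−.
Anion: ligand charges sum to -4; for the ion to be 2−, Pd = +2.

(ethylenediamine)oxalatobis(triphenylphosphine)tungsten(IV) isothiocyanatonitratooxalatopalladate(II)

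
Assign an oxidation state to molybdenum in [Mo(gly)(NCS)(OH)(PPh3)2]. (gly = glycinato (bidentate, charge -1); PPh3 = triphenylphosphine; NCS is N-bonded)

+3

No counter-ion: the bracketed complex is neutral.
Ligand charges: 1×OH = -1; 1×gly = -1; 2×PPh3 neutral; 1×NCS = -1; sum -3.
Mo + (-3) = 0 ⇒ Mo is +3.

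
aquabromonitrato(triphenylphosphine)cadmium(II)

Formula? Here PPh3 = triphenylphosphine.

Ligands: 1 bromo (Br, -1), 1 triphenylphosphine (PPh3, neutral), 1 aqua (H2O, neutral), 1 nitrato (NO3, -1). Ligand charge sum = -2.
With Cd in oxidation state +2, the complex ion is [Cd...].

[CdBr(H2O)(NO3)(PPh3)]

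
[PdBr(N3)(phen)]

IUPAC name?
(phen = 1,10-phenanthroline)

There is no counter-ion, so the complex is neutral overall.
Ligand charges: 1×bromo (-1 each), 1×1,10-phenanthroline (neutral), 1×azido (-1 each); total -2. So Pd + (-2) = 0, giving Pd = +2.
Ligands are named alphabetically: azido before bromo before phenanthroline.

azidobromo(1,10-phenanthroline)palladium(II)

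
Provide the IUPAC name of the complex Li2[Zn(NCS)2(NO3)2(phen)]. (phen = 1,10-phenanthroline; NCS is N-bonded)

The 2 lithium counter-ions carry a total charge of +2, so each complex ion is 2−.
Ligand charges: 1×1,10-phenanthroline (neutral), 2×isothiocyanato (-1 each), 2×nitrato (-1 each); total -4. So Zn + (-4) = 2−, giving Zn = +2.
Ligands are named alphabetically: isothiocyanato before nitrato before phenanthroline.
The complex ion is anionic, so zinc takes the -ate form zincate(II).

lithium diisothiocyanatodinitrato(1,10-phenanthroline)zincate(II)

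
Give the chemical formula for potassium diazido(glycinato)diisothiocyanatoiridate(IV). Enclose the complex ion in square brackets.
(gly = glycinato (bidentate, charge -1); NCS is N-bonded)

K[Ir(gly)(N3)2(NCS)2]

Ligands: 1 glycinato (gly, -1), 2 isothiocyanato (NCS, -1), 2 azido (N3, -1). Ligand charge sum = -5.
With Ir in oxidation state +4, the complex ion is [Ir...]^1−.
Charge balance with potassium (+1) requires 1 complex ion per 1 potassium.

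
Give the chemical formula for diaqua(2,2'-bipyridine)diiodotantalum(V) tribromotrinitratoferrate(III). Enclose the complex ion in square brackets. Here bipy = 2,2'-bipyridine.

Cation [Ta…]: ligand charges -2, Ta(V) ⇒ ion charge 3+.
Anion [Fe…]: ligand charges -6, Fe(III) ⇒ ion charge 3−.
One 3+ cation balances one 3− anion.

[Ta(bipy)(H2O)2I2][FeBr3(NO3)3]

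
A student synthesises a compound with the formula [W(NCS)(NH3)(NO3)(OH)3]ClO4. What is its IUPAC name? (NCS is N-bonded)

The 1 perchlorate counter-ion carries a total charge of -1, so each complex ion is 1+.
Ligand charges: 3×hydroxo (-1 each), 1×isothiocyanato (-1 each), 1×nitrato (-1 each), 1×ammine (neutral); total -5. So W + (-5) = 1+, giving W = +6.
Ligands are named alphabetically: ammine before hydroxo before isothiocyanato before nitrato.

amminetrihydroxoisothiocyanatonitratotungsten(VI) perchlorate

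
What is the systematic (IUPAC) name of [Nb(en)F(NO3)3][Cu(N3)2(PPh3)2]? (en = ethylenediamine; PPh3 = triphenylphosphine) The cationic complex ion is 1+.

Both ions are complex: the cation is named first with the plain metal name, the anion second with the -ate form; each ion's ligands are alphabetised independently.
The complex cation is given as 1+; its ligand charges sum to -4, so Nb = +5.
A 1:1 salt means the anion carries the equal and opposite charge, 1−.
Anion: ligand charges sum to -2; for the ion to be 1−, Cu = +1.

(ethylenediamine)fluorotrinitratoniobium(V) diazidobis(triphenylphosphine)cuprate(I)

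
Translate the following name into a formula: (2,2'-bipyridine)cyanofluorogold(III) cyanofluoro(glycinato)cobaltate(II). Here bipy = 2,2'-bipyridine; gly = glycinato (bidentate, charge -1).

[Au(bipy)(CN)F][Co(CN)F(gly)]

Cation [Au…]: ligand charges -2, Au(III) ⇒ ion charge 1+.
Anion [Co…]: ligand charges -3, Co(II) ⇒ ion charge 1−.
One 1+ cation balances one 1− anion.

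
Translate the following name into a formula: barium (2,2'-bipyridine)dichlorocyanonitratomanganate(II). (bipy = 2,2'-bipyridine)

Ba[Mn(bipy)Cl2(CN)(NO3)]

Ligands: 2 chloro (Cl, -1), 1 nitrato (NO3, -1), 1 2,2'-bipyridine (bipy, neutral), 1 cyano (CN, -1). Ligand charge sum = -4.
Charge balance with barium (+2) requires 1 complex ion per 1 barium.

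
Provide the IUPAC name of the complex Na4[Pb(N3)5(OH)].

sodium pentaazidohydroxoplumbate(II)

The 4 sodium counter-ions carry a total charge of +4, so each complex ion is 4−.
Ligand charges: 5×azido (-1 each), 1×hydroxo (-1 each); total -6. So Pb + (-6) = 4−, giving Pb = +2.
Ligands are named alphabetically: azido before hydroxo.
The complex ion is anionic, so lead takes the -ate form plumbate(II).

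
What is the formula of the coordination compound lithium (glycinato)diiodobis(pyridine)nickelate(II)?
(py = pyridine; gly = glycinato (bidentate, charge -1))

Li[Ni(gly)I2(py)2]

Ligands: 2 pyridine (py, neutral), 2 iodo (I, -1), 1 glycinato (gly, -1). Ligand charge sum = -3.
With Ni in oxidation state +2, the complex ion is [Ni...]^1−.
Charge balance with lithium (+1) requires 1 complex ion per 1 lithium.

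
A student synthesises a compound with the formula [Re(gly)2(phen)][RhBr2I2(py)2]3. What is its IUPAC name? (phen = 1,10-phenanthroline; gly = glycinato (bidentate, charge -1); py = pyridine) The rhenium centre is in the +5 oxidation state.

bis(glycinato)(1,10-phenanthroline)rhenium(V) dibromodiiodobis(pyridine)rhodate(III)

Re is given as +5; the cation's ligand charges sum to -2, so the complex cation is 3+.
With 3 anions per cation, each anion must be 3/3 = 1−.
Anion: ligand charges sum to -4; for the ion to be 1−, Rh = +3.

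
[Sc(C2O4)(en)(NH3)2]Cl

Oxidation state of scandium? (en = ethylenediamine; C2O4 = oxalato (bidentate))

+3

1 chloride outside the brackets (-1 each) → the complex ion is 1+.
Ligand charges: 2×NH3 neutral; 1×en neutral; 1×C2O4 = -2; sum -2.
Sc + (-2) = 1+ ⇒ Sc is +3.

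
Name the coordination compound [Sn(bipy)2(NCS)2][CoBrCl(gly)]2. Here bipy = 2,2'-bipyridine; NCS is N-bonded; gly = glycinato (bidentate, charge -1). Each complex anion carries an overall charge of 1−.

The complex anion is given as 1−; its ligand charges sum to -3, so Co = +2.
With 2 anions per cation, the cation must be 2×1 = 2+.
Cation: ligand charges sum to -2; for the ion to be 2+, Sn = +4.

bis(2,2'-bipyridine)diisothiocyanatotin(IV) bromochloro(glycinato)cobaltate(II)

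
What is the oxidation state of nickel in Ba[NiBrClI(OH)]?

+2

1 barium outside the brackets (+2 each) → the complex ion is 2−.
Ligand charges: 1×OH = -1; 1×Cl = -1; 1×Br = -1; 1×I = -1; sum -4.
Ni + (-4) = 2− ⇒ Ni is +2.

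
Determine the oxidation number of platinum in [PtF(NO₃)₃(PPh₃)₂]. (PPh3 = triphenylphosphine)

No counter-ion: the bracketed complex is neutral.
Ligand charges: 3×NO3 = -3; 2×PPh3 neutral; 1×F = -1; sum -4.
Pt + (-4) = 0 ⇒ Pt is +4.

+4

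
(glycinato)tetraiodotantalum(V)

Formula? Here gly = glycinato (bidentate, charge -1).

Ligands: 4 iodo (I, -1), 1 glycinato (gly, -1). Ligand charge sum = -5.
With Ta in oxidation state +5, the complex ion is [Ta...].

[Ta(gly)I4]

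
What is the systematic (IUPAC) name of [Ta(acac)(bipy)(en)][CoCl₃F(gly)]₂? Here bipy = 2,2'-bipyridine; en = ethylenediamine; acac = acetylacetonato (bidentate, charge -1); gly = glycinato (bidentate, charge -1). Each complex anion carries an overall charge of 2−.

(acetylacetonato)(2,2'-bipyridine)(ethylenediamine)tantalum(V) trichlorofluoro(glycinato)cobaltate(III)

The complex anion is given as 2−; its ligand charges sum to -5, so Co = +3.
With 2 anions per cation, the cation must be 2×2 = 4+.
Cation: ligand charges sum to -1; for the ion to be 4+, Ta = +5.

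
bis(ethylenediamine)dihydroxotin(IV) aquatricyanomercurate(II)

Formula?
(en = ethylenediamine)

[Sn(en)2(OH)2][Hg(CN)3(H2O)]2

Cation [Sn…]: ligand charges -2, Sn(IV) ⇒ ion charge 2+.
Anion [Hg…]: ligand charges -3, Hg(II) ⇒ ion charge 1−.
One 2+ cation requires 2 of the 1− anion.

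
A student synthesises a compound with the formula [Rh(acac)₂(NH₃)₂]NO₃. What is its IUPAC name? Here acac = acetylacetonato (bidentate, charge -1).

bis(acetylacetonato)diamminerhodium(III) nitrate

The 1 nitrate counter-ion carries a total charge of -1, so each complex ion is 1+.
Ligand charges: 2×ammine (neutral), 2×acetylacetonato (-1 each); total -2. So Rh + (-2) = 1+, giving Rh = +3.
Ligands are named alphabetically: acetylacetonato before ammine.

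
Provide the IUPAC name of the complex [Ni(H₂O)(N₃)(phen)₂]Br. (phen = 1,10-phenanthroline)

aquaazidobis(1,10-phenanthroline)nickel(II) bromide

The 1 bromide counter-ion carries a total charge of -1, so each complex ion is 1+.
Ligand charges: 2×1,10-phenanthroline (neutral), 1×aqua (neutral), 1×azido (-1 each); total -1. So Ni + (-1) = 1+, giving Ni = +2.
Ligands are named alphabetically: aqua before azido before phenanthroline.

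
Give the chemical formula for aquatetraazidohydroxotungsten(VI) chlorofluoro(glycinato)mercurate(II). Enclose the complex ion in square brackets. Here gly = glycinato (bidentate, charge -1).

Cation [W…]: ligand charges -5, W(VI) ⇒ ion charge 1+.
Anion [Hg…]: ligand charges -3, Hg(II) ⇒ ion charge 1−.
One 1+ cation balances one 1− anion.

[W(H2O)(N3)4(OH)][HgClF(gly)]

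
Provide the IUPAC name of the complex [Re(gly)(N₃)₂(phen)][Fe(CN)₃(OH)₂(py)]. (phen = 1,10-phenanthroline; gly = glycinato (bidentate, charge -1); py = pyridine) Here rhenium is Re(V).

Re is given as +5; the cation's ligand charges sum to -3, so the complex cation is 2+.
A 1:1 salt means the anion carries the equal and opposite charge, 2−.
Anion: ligand charges sum to -5; for the ion to be 2−, Fe = +3.

diazido(glycinato)(1,10-phenanthroline)rhenium(V) tricyanodihydroxo(pyridine)ferrate(III)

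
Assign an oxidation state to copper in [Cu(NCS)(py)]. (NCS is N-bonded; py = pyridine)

No counter-ion: the bracketed complex is neutral.
Ligand charges: 1×NCS = -1; 1×py neutral; sum -1.
Cu + (-1) = 0 ⇒ Cu is +1.

+1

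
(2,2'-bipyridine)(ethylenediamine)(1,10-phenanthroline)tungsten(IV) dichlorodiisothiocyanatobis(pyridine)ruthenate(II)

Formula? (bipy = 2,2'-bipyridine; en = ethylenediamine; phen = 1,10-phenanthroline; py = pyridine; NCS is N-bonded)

[W(bipy)(en)(phen)][RuCl2(NCS)2(py)2]2

Cation [W…]: ligand charges 0, W(IV) ⇒ ion charge 4+.
Anion [Ru…]: ligand charges -4, Ru(II) ⇒ ion charge 2−.
One 4+ cation requires 2 of the 2− anion.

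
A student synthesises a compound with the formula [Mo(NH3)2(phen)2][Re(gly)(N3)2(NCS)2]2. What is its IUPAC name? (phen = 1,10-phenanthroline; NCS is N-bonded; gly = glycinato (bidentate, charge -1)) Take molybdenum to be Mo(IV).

diamminebis(1,10-phenanthroline)molybdenum(IV) diazido(glycinato)diisothiocyanatorhenate(III)

Both ions are complex: the cation is named first with the plain metal name, the anion second with the -ate form; each ion's ligands are alphabetised independently.
Mo is given as +4; the cation's ligand charges sum to 0, so the complex cation is 4+.
With 2 anions per cation, each anion must be 4/2 = 2−.
Anion: ligand charges sum to -5; for the ion to be 2−, Re = +3.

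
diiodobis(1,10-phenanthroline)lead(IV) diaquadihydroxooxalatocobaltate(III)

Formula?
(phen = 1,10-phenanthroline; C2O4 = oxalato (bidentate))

Cation [Pb…]: ligand charges -2, Pb(IV) ⇒ ion charge 2+.
Anion [Co…]: ligand charges -4, Co(III) ⇒ ion charge 1−.

[PbI2(phen)2][Co(C2O4)(H2O)2(OH)2]2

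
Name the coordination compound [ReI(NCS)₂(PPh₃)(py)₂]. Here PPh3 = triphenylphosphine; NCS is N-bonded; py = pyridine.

There is no counter-ion, so the complex is neutral overall.
Ligand charges: 1×triphenylphosphine (neutral), 1×iodo (-1 each), 2×isothiocyanato (-1 each), 2×pyridine (neutral); total -3. So Re + (-3) = 0, giving Re = +3.
Ligands are named alphabetically: iodo before isothiocyanato before pyridine before triphenylphosphine.

iododiisothiocyanatobis(pyridine)(triphenylphosphine)rhenium(III)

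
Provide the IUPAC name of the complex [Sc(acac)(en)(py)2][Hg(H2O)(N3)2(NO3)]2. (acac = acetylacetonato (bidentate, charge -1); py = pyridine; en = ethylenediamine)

Scandium is always +3 in its complexes; the cation's ligand charges sum to -1, so the complex cation is 2+.
With 2 anions per cation, each anion must be 2/2 = 1−.
Anion: ligand charges sum to -3; for the ion to be 1−, Hg = +2.

(acetylacetonato)(ethylenediamine)bis(pyridine)scandium(III) aquadiazidonitratomercurate(II)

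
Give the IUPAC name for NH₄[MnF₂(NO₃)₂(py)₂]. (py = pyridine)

The 1 ammonium counter-ion carries a total charge of +1, so each complex ion is 1−.
Ligand charges: 2×fluoro (-1 each), 2×pyridine (neutral), 2×nitrato (-1 each); total -4. So Mn + (-4) = 1−, giving Mn = +3.
The complex ion is anionic, so manganese takes the -ate form manganate(III).

ammonium difluorodinitratobis(pyridine)manganate(III)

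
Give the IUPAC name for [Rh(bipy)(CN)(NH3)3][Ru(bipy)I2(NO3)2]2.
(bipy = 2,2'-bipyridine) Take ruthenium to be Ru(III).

triammine(2,2'-bipyridine)cyanorhodium(III) (2,2'-bipyridine)diiododinitratoruthenate(III)

Both ions are complex: the cation is named first with the plain metal name, the anion second with the -ate form; each ion's ligands are alphabetised independently.
Ru is given as +3; the anion's ligand charges sum to -4, so the complex anion is 1−.
With 2 anions per cation, the cation must be 2×1 = 2+.
Cation: ligand charges sum to -1; for the ion to be 2+, Rh = +3.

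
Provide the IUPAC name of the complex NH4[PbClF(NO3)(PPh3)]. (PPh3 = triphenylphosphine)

ammonium chlorofluoronitrato(triphenylphosphine)plumbate(II)

The 1 ammonium counter-ion carries a total charge of +1, so each complex ion is 1−.
Ligand charges: 1×chloro (-1 each), 1×triphenylphosphine (neutral), 1×fluoro (-1 each), 1×nitrato (-1 each); total -3. So Pb + (-3) = 1−, giving Pb = +2.
Ligands are named alphabetically: chloro before fluoro before nitrato before triphenylphosphine.
The complex ion is anionic, so lead takes the -ate form plumbate(II).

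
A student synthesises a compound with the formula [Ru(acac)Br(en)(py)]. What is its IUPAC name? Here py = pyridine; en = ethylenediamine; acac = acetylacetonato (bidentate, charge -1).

There is no counter-ion, so the complex is neutral overall.
Ligand charges: 1×bromo (-1 each), 1×pyridine (neutral), 1×ethylenediamine (neutral), 1×acetylacetonato (-1 each); total -2. So Ru + (-2) = 0, giving Ru = +2.
Ligands are named alphabetically: acetylacetonato before bromo before ethylenediamine before pyridine.

(acetylacetonato)bromo(ethylenediamine)(pyridine)ruthenium(II)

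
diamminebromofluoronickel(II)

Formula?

[NiBrF(NH3)2]

Ligands: 1 fluoro (F, -1), 1 bromo (Br, -1), 2 ammine (NH3, neutral). Ligand charge sum = -2.
With Ni in oxidation state +2, the complex ion is [Ni...].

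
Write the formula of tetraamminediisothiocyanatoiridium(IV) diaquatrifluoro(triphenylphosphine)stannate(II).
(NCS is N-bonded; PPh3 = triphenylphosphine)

Cation [Ir…]: ligand charges -2, Ir(IV) ⇒ ion charge 2+.
Anion [Sn…]: ligand charges -3, Sn(II) ⇒ ion charge 1−.
One 2+ cation requires 2 of the 1− anion.

[Ir(NCS)2(NH3)4][SnF3(H2O)2(PPh3)]2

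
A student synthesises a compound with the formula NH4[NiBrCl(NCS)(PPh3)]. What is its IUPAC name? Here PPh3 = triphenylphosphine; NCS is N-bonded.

The 1 ammonium counter-ion carries a total charge of +1, so each complex ion is 1−.
Ligand charges: 1×triphenylphosphine (neutral), 1×bromo (-1 each), 1×isothiocyanato (-1 each), 1×chloro (-1 each); total -3. So Ni + (-3) = 1−, giving Ni = +2.
The complex ion is anionic, so nickel takes the -ate form nickelate(II).

ammonium bromochloroisothiocyanato(triphenylphosphine)nickelate(II)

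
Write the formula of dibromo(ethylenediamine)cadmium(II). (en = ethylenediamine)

Ligands: 2 bromo (Br, -1), 1 ethylenediamine (en, neutral). Ligand charge sum = -2.
With Cd in oxidation state +2, the complex ion is [Cd...].

[CdBr2(en)]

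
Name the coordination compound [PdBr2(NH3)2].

There is no counter-ion, so the complex is neutral overall.
Ligand charges: 2×ammine (neutral), 2×bromo (-1 each); total -2. So Pd + (-2) = 0, giving Pd = +2.
Ligands are named alphabetically: ammine before bromo.

diamminedibromopalladium(II)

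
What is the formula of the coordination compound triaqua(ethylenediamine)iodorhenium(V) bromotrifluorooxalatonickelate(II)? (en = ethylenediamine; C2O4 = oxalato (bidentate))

[Re(en)(H2O)3I][NiBr(C2O4)F3]

Cation [Re…]: ligand charges -1, Re(V) ⇒ ion charge 4+.
Anion [Ni…]: ligand charges -6, Ni(II) ⇒ ion charge 4−.
One 4+ cation balances one 4− anion.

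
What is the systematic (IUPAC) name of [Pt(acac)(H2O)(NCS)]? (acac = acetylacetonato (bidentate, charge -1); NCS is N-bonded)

There is no counter-ion, so the complex is neutral overall.
Ligand charges: 1×acetylacetonato (-1 each), 1×isothiocyanato (-1 each), 1×aqua (neutral); total -2. So Pt + (-2) = 0, giving Pt = +2.
Ligands are named alphabetically: acetylacetonato before aqua before isothiocyanato.

(acetylacetonato)aquaisothiocyanatoplatinum(II)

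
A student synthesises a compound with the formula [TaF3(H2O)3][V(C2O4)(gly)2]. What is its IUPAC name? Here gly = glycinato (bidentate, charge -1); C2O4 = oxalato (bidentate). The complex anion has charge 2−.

triaquatrifluorotantalum(V) bis(glycinato)oxalatovanadate(II)

Both ions are complex: the cation is named first with the plain metal name, the anion second with the -ate form; each ion's ligands are alphabetised independently.
The complex anion is given as 2−; its ligand charges sum to -4, so V = +2.
A 1:1 salt means the cation carries the equal and opposite charge, 2+.
Cation: ligand charges sum to -3; for the ion to be 2+, Ta = +5.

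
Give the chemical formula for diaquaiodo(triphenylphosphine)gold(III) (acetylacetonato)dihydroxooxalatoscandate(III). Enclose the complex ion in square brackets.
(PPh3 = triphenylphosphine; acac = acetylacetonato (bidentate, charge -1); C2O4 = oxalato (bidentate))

Cation [Au…]: ligand charges -1, Au(III) ⇒ ion charge 2+.
Anion [Sc…]: ligand charges -5, Sc(III) ⇒ ion charge 2−.

[Au(H2O)2I(PPh3)][Sc(acac)(C2O4)(OH)2]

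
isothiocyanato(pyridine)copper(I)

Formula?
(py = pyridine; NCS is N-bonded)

[Cu(NCS)(py)]

Ligands: 1 pyridine (py, neutral), 1 isothiocyanato (NCS, -1). Ligand charge sum = -1.
With Cu in oxidation state +1, the complex ion is [Cu...].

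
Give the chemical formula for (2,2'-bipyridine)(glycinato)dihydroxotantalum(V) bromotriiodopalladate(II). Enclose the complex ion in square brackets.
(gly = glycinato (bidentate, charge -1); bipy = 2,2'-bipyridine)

Cation [Ta…]: ligand charges -3, Ta(V) ⇒ ion charge 2+.
Anion [Pd…]: ligand charges -4, Pd(II) ⇒ ion charge 2−.

[Ta(bipy)(gly)(OH)2][PdBrI3]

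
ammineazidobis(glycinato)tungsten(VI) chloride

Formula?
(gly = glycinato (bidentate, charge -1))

[W(gly)2(N3)(NH3)]Cl3

Ligands: 2 glycinato (gly, -1), 1 azido (N3, -1), 1 ammine (NH3, neutral). Ligand charge sum = -3.
With W in oxidation state +6, the complex ion is [W...]^3+.
Charge balance with chloride (-1) requires 1 complex ion per 3 chloride.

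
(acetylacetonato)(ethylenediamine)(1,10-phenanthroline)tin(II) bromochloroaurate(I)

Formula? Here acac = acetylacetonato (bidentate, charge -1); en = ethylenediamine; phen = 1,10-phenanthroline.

Cation [Sn…]: ligand charges -1, Sn(II) ⇒ ion charge 1+.
Anion [Au…]: ligand charges -2, Au(I) ⇒ ion charge 1−.
One 1+ cation balances one 1− anion.

[Sn(acac)(en)(phen)][AuBrCl]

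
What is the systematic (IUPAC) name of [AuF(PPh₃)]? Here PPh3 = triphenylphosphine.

fluoro(triphenylphosphine)gold(I)

There is no counter-ion, so the complex is neutral overall.
Ligand charges: 1×fluoro (-1 each), 1×triphenylphosphine (neutral); total -1. So Au + (-1) = 0, giving Au = +1.
Ligands are named alphabetically: fluoro before triphenylphosphine.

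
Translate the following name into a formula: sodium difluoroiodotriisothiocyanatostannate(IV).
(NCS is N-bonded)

Na2[SnF2I(NCS)3]

Ligands: 2 fluoro (F, -1), 1 iodo (I, -1), 3 isothiocyanato (NCS, -1). Ligand charge sum = -6.
With Sn in oxidation state +4, the complex ion is [Sn...]^2−.
Charge balance with sodium (+1) requires 1 complex ion per 2 sodium.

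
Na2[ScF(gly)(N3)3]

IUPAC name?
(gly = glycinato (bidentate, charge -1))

sodium triazidofluoro(glycinato)scandate(III)

The 2 sodium counter-ions carry a total charge of +2, so each complex ion is 2−.
Ligand charges: 3×azido (-1 each), 1×glycinato (-1 each), 1×fluoro (-1 each); total -5. So Sc + (-5) = 2−, giving Sc = +3.
Ligands are named alphabetically: azido before fluoro before glycinato.
The complex ion is anionic, so scandium takes the -ate form scandate(III).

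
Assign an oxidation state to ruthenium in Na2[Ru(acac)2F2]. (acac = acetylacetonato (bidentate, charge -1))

2 sodium outside the brackets (+1 each) → the complex ion is 2−.
Ligand charges: 2×acac = -2; 2×F = -2; sum -4.
Ru + (-4) = 2− ⇒ Ru is +2.

+2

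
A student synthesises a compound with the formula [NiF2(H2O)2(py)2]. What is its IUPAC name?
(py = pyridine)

diaquadifluorobis(pyridine)nickel(II)

There is no counter-ion, so the complex is neutral overall.
Ligand charges: 2×aqua (neutral), 2×pyridine (neutral), 2×fluoro (-1 each); total -2. So Ni + (-2) = 0, giving Ni = +2.
Ligands are named alphabetically: aqua before fluoro before pyridine.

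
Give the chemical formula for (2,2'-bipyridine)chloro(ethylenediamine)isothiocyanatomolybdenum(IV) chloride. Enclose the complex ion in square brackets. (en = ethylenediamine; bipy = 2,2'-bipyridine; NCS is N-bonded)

Ligands: 1 ethylenediamine (en, neutral), 1 chloro (Cl, -1), 1 2,2'-bipyridine (bipy, neutral), 1 isothiocyanato (NCS, -1). Ligand charge sum = -2.
With Mo in oxidation state +4, the complex ion is [Mo...]^2+.
Charge balance with chloride (-1) requires 1 complex ion per 2 chloride.

[Mo(bipy)Cl(en)(NCS)]Cl2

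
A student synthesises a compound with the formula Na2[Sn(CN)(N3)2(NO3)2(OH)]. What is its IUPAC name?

sodium diazidocyanohydroxodinitratostannate(IV)

The 2 sodium counter-ions carry a total charge of +2, so each complex ion is 2−.
Ligand charges: 1×hydroxo (-1 each), 2×nitrato (-1 each), 1×cyano (-1 each), 2×azido (-1 each); total -6. So Sn + (-6) = 2−, giving Sn = +4.
Ligands are named alphabetically: azido before cyano before hydroxo before nitrato.
The complex ion is anionic, so tin takes the -ate form stannate(IV).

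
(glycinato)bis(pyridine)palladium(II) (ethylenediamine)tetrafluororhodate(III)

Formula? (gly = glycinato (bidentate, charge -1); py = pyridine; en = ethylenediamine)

Cation [Pd…]: ligand charges -1, Pd(II) ⇒ ion charge 1+.
Anion [Rh…]: ligand charges -4, Rh(III) ⇒ ion charge 1−.

[Pd(gly)(py)2][Rh(en)F4]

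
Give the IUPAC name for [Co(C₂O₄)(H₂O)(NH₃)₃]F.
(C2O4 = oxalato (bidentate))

triammineaquaoxalatocobalt(III) fluoride

The 1 fluoride counter-ion carries a total charge of -1, so each complex ion is 1+.
Ligand charges: 3×ammine (neutral), 1×aqua (neutral), 1×oxalato (-2 each); total -2. So Co + (-2) = 1+, giving Co = +3.
Ligands are named alphabetically: ammine before aqua before oxalato.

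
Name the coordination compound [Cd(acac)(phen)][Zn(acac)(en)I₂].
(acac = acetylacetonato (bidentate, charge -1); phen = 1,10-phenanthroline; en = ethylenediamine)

Both ions are complex: the cation is named first with the plain metal name, the anion second with the -ate form; each ion's ligands are alphabetised independently.
Zinc is always +2 in its complexes; the anion's ligand charges sum to -3, so the complex anion is 1−.
A 1:1 salt means the cation carries the equal and opposite charge, 1+.
Cation: ligand charges sum to -1; for the ion to be 1+, Cd = +2.

(acetylacetonato)(1,10-phenanthroline)cadmium(II) (acetylacetonato)(ethylenediamine)diiodozincate(II)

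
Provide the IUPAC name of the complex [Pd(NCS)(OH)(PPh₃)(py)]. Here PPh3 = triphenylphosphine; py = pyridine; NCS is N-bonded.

hydroxoisothiocyanato(pyridine)(triphenylphosphine)palladium(II)

There is no counter-ion, so the complex is neutral overall.
Ligand charges: 1×triphenylphosphine (neutral), 1×pyridine (neutral), 1×hydroxo (-1 each), 1×isothiocyanato (-1 each); total -2. So Pd + (-2) = 0, giving Pd = +2.
Ligands are named alphabetically: hydroxo before isothiocyanato before pyridine before triphenylphosphine.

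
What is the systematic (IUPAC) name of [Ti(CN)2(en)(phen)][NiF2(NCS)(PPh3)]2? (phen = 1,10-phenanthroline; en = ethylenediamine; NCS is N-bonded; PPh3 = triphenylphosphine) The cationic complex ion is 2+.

The complex cation is given as 2+; its ligand charges sum to -2, so Ti = +4.
With 2 anions per cation, each anion must be 2/2 = 1−.
Anion: ligand charges sum to -3; for the ion to be 1−, Ni = +2.

dicyano(ethylenediamine)(1,10-phenanthroline)titanium(IV) difluoroisothiocyanato(triphenylphosphine)nickelate(II)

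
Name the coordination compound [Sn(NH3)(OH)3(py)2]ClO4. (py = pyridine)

The 1 perchlorate counter-ion carries a total charge of -1, so each complex ion is 1+.
Ligand charges: 3×hydroxo (-1 each), 2×pyridine (neutral), 1×ammine (neutral); total -3. So Sn + (-3) = 1+, giving Sn = +4.
Ligands are named alphabetically: ammine before hydroxo before pyridine.

amminetrihydroxobis(pyridine)tin(IV) perchlorate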